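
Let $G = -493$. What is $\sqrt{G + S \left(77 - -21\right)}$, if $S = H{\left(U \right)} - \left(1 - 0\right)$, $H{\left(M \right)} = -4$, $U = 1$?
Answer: $i \sqrt{983} \approx 31.353 i$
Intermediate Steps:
$S = -5$ ($S = -4 - \left(1 - 0\right) = -4 - \left(1 + 0\right) = -4 - 1 = -5$)
$\sqrt{G + S \left(77 - -21\right)} = \sqrt{-493 - 5 \left(77 - -21\right)} = \sqrt{-493 - 5 \left(77 + 21\right)} = \sqrt{-493 - 490} = \sqrt{-983} = i \sqrt{983}$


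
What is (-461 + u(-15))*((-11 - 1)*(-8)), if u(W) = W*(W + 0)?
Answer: -22656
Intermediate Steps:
u(W) = W² (u(W) = W*W = W²)
(-461 + u(-15))*((-11 - 1)*(-8)) = (-461 + (-15)²)*((-11 - 1)*(-8)) = (-461 + 225)*(-12*(-8)) = -236*96 = -22656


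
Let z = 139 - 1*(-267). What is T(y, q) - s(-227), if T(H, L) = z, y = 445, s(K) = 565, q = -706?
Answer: -159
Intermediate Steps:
z = 406 (z = 139 + 267 = 406)
T(H, L) = 406
T(y, q) - s(-227) = 406 - 1*565 = 406 - 565 = -159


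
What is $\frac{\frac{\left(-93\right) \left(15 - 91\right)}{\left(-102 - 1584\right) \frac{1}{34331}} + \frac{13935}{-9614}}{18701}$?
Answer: $- \frac{388812515387}{50521387334} \approx -7.696$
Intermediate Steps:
$\frac{\frac{\left(-93\right) \left(15 - 91\right)}{\left(-102 - 1584\right) \frac{1}{34331}} + \frac{13935}{-9614}}{18701} = \left(\frac{\left(-93\right) \left(-76\right)}{\left(-102 - 1584\right) \frac{1}{34331}} + 13935 \left(- \frac{1}{9614}\right)\right) \frac{1}{18701} = \left(\frac{7068}{\left(-1686\right) \frac{1}{34331}} - \frac{13935}{9614}\right) \frac{1}{18701} = \left(\frac{7068}{- \frac{1686}{34331}} - \frac{13935}{9614}\right) \frac{1}{18701} = \left(7068 \left(- \frac{34331}{1686}\right) - \frac{13935}{9614}\right) \frac{1}{18701} = \left(- \frac{40441918}{281} - \frac{13935}{9614}\right) \frac{1}{18701} = \left(- \frac{388812515387}{2701534}\right) \frac{1}{18701} = - \frac{388812515387}{50521387334}$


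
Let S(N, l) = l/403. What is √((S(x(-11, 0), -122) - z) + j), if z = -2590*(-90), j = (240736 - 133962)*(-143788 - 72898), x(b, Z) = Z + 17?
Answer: I*√3757602474019342/403 ≈ 1.5211e+5*I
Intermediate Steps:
x(b, Z) = 17 + Z
S(N, l) = l/403 (S(N, l) = l*(1/403) = l/403)
j = -23136430964 (j = 106774*(-216686) = -23136430964)
z = 233100
√((S(x(-11, 0), -122) - z) + j) = √(((1/403)*(-122) - 1*233100) - 23136430964) = √((-122/403 - 233100) - 23136430964) = √(-93939422/403 - 23136430964) = √(-9324075617914/403) = I*√3757602474019342/403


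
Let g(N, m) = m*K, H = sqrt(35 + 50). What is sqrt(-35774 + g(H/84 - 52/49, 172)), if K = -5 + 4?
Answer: 3*I*sqrt(3994) ≈ 189.59*I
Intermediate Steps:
H = sqrt(85) ≈ 9.2195
K = -1
g(N, m) = -m (g(N, m) = m*(-1) = -m)
sqrt(-35774 + g(H/84 - 52/49, 172)) = sqrt(-35774 - 1*172) = sqrt(-35774 - 172) = sqrt(-35946) = 3*I*sqrt(3994)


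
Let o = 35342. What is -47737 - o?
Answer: -83079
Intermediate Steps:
-47737 - o = -47737 - 1*35342 = -47737 - 35342 = -83079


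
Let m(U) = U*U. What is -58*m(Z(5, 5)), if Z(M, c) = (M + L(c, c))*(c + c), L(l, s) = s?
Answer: -580000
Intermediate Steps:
Z(M, c) = 2*c*(M + c) (Z(M, c) = (M + c)*(c + c) = (M + c)*(2*c) = 2*c*(M + c))
m(U) = U²
-58*m(Z(5, 5)) = -58*100*(5 + 5)² = -58*(2*5*10)² = -58*100² = -58*10000 = -580000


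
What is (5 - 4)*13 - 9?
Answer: 4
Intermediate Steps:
(5 - 4)*13 - 9 = 1*13 - 9 = 13 - 9 = 4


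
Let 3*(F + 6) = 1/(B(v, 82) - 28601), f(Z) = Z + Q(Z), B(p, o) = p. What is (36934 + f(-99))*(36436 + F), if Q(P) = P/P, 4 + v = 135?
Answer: 57307354654982/42705 ≈ 1.3419e+9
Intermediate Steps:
v = 131 (v = -4 + 135 = 131)
Q(P) = 1
f(Z) = 1 + Z (f(Z) = Z + 1 = 1 + Z)
F = -512461/85410 (F = -6 + 1/(3*(131 - 28601)) = -6 + (⅓)/(-28470) = -6 + (⅓)*(-1/28470) = -6 - 1/85410 = -512461/85410 ≈ -6.0000)
(36934 + f(-99))*(36436 + F) = (36934 + (1 - 99))*(36436 - 512461/85410) = (36934 - 98)*(3111486299/85410) = 36836*(3111486299/85410) = 57307354654982/42705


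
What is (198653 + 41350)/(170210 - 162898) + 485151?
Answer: 3547664115/7312 ≈ 4.8518e+5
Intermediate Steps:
(198653 + 41350)/(170210 - 162898) + 485151 = 240003/7312 + 485151 = 3547664115/7312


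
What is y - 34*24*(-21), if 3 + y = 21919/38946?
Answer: 667283737/38946 ≈ 17134.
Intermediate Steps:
y = -94919/38946 (y = -3 + 21919/38946 = -94919/38946 ≈ -2.4372)
y - 34*24*(-21) = -94919/38946 - 34*24*(-21) = -94919/38946 - 816*(-21) = -94919/38946 - 1*(-17136) = -94919/38946 + 17136 = 667283737/38946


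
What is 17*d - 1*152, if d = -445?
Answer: -7717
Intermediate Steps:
17*d - 1*152 = 17*(-445) - 1*152 = -7565 - 152 = -7717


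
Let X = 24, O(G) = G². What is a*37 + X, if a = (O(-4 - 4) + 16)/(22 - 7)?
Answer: 664/3 ≈ 221.33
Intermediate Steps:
a = 16/3 (a = ((-4 - 4)² + 16)/(22 - 7) = ((-8)² + 16)/15 = (64 + 16)*(1/15) = 80*(1/15) = 16/3 ≈ 5.3333)
a*37 + X = (16/3)*37 + 24 = 592/3 + 24 = 664/3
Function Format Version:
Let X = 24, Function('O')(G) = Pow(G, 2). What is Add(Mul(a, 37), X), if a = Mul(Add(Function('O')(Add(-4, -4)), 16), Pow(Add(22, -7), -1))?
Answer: Rational(664, 3) ≈ 221.33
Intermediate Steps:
a = Rational(16, 3) (a = Mul(Add(Pow(Add(-4, -4), 2), 16), Pow(Add(22, -7), -1)) = Mul(Add(Pow(-8, 2), 16), Pow(15, -1)) = Mul(Add(64, 16), Rational(1, 15)) = Mul(80, Rational(1, 15)) = Rational(16, 3) ≈ 5.3333)
Add(Mul(a, 37), X) = Add(Mul(Rational(16, 3), 37), 24) = Add(Rational(592, 3), 24) = Rational(664, 3)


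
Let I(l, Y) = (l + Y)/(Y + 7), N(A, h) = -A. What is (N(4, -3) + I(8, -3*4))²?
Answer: 256/25 ≈ 10.240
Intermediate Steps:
I(l, Y) = (Y + l)/(7 + Y)
(N(4, -3) + I(8, -3*4))² = (-1*4 + (-3*4 + 8)/(7 - 3*4))² = (-4 + (-12 + 8)/(7 - 12))² = (-4 - 4/(-5))² = (-4 - ⅕*(-4))² = (-4 + ⅘)² = (-16/5)² = 256/25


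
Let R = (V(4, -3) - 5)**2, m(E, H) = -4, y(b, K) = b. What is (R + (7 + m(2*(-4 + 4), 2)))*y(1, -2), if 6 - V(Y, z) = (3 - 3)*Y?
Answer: 4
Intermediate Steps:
V(Y, z) = 6 (V(Y, z) = 6 - (3 - 3)*Y = 6 - 0*Y = 6 - 1*0 = 6 + 0 = 6)
R = 1 (R = (6 - 5)**2 = 1**2 = 1)
(R + (7 + m(2*(-4 + 4), 2)))*y(1, -2) = (1 + (7 - 4))*1 = (1 + 3)*1 = 4*1 = 4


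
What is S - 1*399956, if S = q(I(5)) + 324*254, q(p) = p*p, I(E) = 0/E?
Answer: -317660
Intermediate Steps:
I(E) = 0
q(p) = p²
S = 82296 (S = 0² + 324*254 = 0 + 82296 = 82296)
S - 1*399956 = 82296 - 1*399956 = 82296 - 399956 = -317660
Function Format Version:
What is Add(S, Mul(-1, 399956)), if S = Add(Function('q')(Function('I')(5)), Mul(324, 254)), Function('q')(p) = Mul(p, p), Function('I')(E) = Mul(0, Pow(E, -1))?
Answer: -317660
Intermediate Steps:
Function('I')(E) = 0
Function('q')(p) = Pow(p, 2)
S = 82296 (S = Add(Pow(0, 2), Mul(324, 254)) = Add(0, 82296) = 82296)
Add(S, Mul(-1, 399956)) = Add(82296, Mul(-1, 399956)) = Add(82296, -399956) = -317660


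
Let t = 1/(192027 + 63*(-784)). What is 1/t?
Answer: 142635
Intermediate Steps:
t = 1/142635 (t = 1/(192027 - 49392) = 1/142635 ≈ 7.0109e-6)
1/t = 1/(1/142635) = 142635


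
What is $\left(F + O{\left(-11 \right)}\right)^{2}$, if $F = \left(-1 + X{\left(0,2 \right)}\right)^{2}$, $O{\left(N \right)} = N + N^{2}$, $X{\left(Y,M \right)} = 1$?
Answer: $12100$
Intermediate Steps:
$F = 0$ ($F = \left(-1 + 1\right)^{2} = 0^{2} = 0$)
$\left(F + O{\left(-11 \right)}\right)^{2} = \left(0 - 11 \left(1 - 11\right)\right)^{2} = \left(0 - -110\right)^{2} = \left(0 + 110\right)^{2} = 110^{2} = 12100$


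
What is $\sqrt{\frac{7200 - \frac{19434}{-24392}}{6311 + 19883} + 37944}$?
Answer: $\frac{\sqrt{968110085467756588938}}{159731012} \approx 194.79$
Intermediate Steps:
$\sqrt{\frac{7200 - \frac{19434}{-24392}}{6311 + 19883} + 37944} = \sqrt{\frac{7200 - - \frac{9717}{12196}}{26194} + 37944} = \sqrt{\left(7200 + \frac{9717}{12196}\right) \frac{1}{26194} + 37944} = \sqrt{\frac{87820917}{12196} \cdot \frac{1}{26194} + 37944} = \sqrt{\frac{87820917}{319462024} + 37944} = \sqrt{\frac{12121754859573}{319462024}} = \frac{\sqrt{968110085467756588938}}{159731012}$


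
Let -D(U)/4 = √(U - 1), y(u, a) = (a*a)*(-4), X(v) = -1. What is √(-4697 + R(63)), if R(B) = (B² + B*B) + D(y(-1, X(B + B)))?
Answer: √(3241 - 4*I*√5) ≈ 56.93 - 0.07856*I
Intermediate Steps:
y(u, a) = -4*a² (y(u, a) = a²*(-4) = -4*a²)
D(U) = -4*√(-1 + U) (D(U) = -4*√(U - 1) = -4*√(-1 + U))
R(B) = 2*B² - 4*I*√5 (R(B) = (B² + B*B) - 4*√(-1 - 4*(-1)²) = (B² + B²) - 4*√(-1 - 4*1) = 2*B² - 4*√(-1 - 4) = 2*B² - 4*I*√5)
√(-4697 + R(63)) = √(-4697 + (2*63² - 4*I*√5)) = √(-4697 + (2*3969 - 4*I*√5)) = √(-4697 + (7938 - 4*I*√5)) = √(3241 - 4*I*√5)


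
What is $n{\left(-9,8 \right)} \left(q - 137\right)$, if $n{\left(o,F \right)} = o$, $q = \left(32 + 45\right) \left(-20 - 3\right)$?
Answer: $17172$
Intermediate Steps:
$q = -1771$ ($q = 77 \left(-23\right) = -1771$)
$n{\left(-9,8 \right)} \left(q - 137\right) = - 9 \left(-1771 - 137\right) = \left(-9\right) \left(-1908\right) = 17172$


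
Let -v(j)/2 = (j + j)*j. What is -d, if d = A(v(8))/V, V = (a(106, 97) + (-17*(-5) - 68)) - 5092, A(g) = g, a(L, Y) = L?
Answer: -256/4969 ≈ -0.051519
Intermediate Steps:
v(j) = -4*j² (v(j) = -2*(j + j)*j = -2*2*j*j = -4*j²)
V = -4969 (V = (106 + (-17*(-5) - 68)) - 5092 = (106 + (85 - 68)) - 5092 = (106 + 17) - 5092 = 123 - 5092 = -4969)
d = 256/4969 (d = -4*8²/(-4969) = -4*64*(-1/4969) = -256*(-1/4969) = 256/4969 ≈ 0.051519)
-d = -1*256/4969 = -256/4969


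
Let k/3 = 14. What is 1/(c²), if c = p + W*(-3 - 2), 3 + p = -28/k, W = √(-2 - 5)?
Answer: 9/(11 + 15*I*√7)² ≈ -0.0045494 - 0.0027318*I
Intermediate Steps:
k = 42 (k = 3*14 = 42)
W = I*√7 (W = √(-7) = I*√7 ≈ 2.6458*I)
p = -11/3 (p = -3 - 28/42 = -3 - 28*1/42 = -3 - ⅔ = -11/3 ≈ -3.6667)
c = -11/3 - 5*I*√7 (c = -11/3 + (I*√7)*(-3 - 2) = -11/3 + (I*√7)*(-5) = -11/3 - 5*I*√7 ≈ -3.6667 - 13.229*I)
1/(c²) = 1/((-11/3 - 5*I*√7)²) = (-11/3 - 5*I*√7)⁻²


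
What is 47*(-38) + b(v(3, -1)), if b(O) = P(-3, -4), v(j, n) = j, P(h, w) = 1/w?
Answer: -7145/4 ≈ -1786.3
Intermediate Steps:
b(O) = -1/4 (b(O) = 1/(-4) = -1/4)
47*(-38) + b(v(3, -1)) = 47*(-38) - 1/4 = -1786 - 1/4 = -7145/4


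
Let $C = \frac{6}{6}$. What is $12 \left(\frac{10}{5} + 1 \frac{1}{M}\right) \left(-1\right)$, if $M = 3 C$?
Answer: $-28$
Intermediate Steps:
$C = 1$ ($C = 6 \cdot \frac{1}{6} = 1$)
$M = 3$ ($M = 3 \cdot 1 = 3$)
$12 \left(\frac{10}{5} + 1 \frac{1}{M}\right) \left(-1\right) = 12 \left(\frac{10}{5} + 1 \cdot \frac{1}{3}\right) \left(-1\right) = 12 \left(10 \cdot \frac{1}{5} + 1 \cdot \frac{1}{3}\right) \left(-1\right) = 12 \left(2 + \frac{1}{3}\right) \left(-1\right) = 12 \cdot \frac{7}{3} \left(-1\right) = 28 \left(-1\right) = -28$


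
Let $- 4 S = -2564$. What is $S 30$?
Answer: $19230$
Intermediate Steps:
$S = 641$ ($S = \left(- \frac{1}{4}\right) \left(-2564\right) = 641$)
$S 30 = 641 \cdot 30 = 19230$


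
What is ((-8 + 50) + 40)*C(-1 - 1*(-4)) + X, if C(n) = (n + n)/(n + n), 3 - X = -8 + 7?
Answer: 86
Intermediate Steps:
X = 4 (X = 3 - (-8 + 7) = 3 - 1*(-1) = 3 + 1 = 4)
C(n) = 1 (C(n) = (2*n)/((2*n)) = (2*n)*(1/(2*n)) = 1)
((-8 + 50) + 40)*C(-1 - 1*(-4)) + X = ((-8 + 50) + 40)*1 + 4 = (42 + 40)*1 + 4 = 82*1 + 4 = 82 + 4 = 86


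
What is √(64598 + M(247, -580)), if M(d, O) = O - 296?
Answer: √63722 ≈ 252.43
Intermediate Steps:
M(d, O) = -296 + O
√(64598 + M(247, -580)) = √(64598 + (-296 - 580)) = √(64598 - 876) = √63722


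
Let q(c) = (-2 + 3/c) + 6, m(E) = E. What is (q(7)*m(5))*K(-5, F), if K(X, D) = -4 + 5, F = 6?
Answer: 155/7 ≈ 22.143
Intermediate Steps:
K(X, D) = 1
q(c) = 4 + 3/c
(q(7)*m(5))*K(-5, F) = ((4 + 3/7)*5)*1 = ((31/7)*5)*1 = (155/7)*1 = 155/7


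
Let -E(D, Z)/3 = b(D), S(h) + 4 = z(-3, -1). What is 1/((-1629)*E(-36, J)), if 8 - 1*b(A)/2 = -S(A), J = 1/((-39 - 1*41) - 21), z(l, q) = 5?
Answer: 1/87966 ≈ 1.1368e-5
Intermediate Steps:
S(h) = 1 (S(h) = -4 + 5 = 1)
J = -1/101 (J = 1/((-39 - 41) - 21) = 1/(-80 - 21) = 1/(-101) = -1/101 ≈ -0.0099010)
b(A) = 18 (b(A) = 16 - (-2) = 16 - 2*(-1) = 16 + 2 = 18)
E(D, Z) = -54 (E(D, Z) = -3*18 = -54)
1/((-1629)*E(-36, J)) = 1/(-1629*(-54)) = -1/1629*(-1/54) = 1/87966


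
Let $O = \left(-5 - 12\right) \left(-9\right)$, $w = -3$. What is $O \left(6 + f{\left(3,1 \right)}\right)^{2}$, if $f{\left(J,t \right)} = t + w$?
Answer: $2448$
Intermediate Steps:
$f{\left(J,t \right)} = -3 + t$ ($f{\left(J,t \right)} = t - 3 = -3 + t$)
$O = 153$ ($O = \left(-5 - 12\right) \left(-9\right) = \left(-17\right) \left(-9\right) = 153$)
$O \left(6 + f{\left(3,1 \right)}\right)^{2} = 153 \left(6 + \left(-3 + 1\right)\right)^{2} = 153 \left(6 - 2\right)^{2} = 153 \cdot 4^{2} = 153 \cdot 16 = 2448$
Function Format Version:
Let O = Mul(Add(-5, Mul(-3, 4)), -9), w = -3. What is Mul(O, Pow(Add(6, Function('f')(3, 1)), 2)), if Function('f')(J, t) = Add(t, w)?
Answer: 2448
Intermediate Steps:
Function('f')(J, t) = Add(-3, t) (Function('f')(J, t) = Add(t, -3) = Add(-3, t))
O = 153 (O = Mul(Add(-5, -12), -9) = Mul(-17, -9) = 153)
Mul(O, Pow(Add(6, Function('f')(3, 1)), 2)) = Mul(153, Pow(Add(6, Add(-3, 1)), 2)) = Mul(153, Pow(Add(6, -2), 2)) = Mul(153, Pow(4, 2)) = Mul(153, 16) = 2448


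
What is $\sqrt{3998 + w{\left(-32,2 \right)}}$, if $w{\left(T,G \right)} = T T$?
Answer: $9 \sqrt{62} \approx 70.866$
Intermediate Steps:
$w{\left(T,G \right)} = T^{2}$
$\sqrt{3998 + w{\left(-32,2 \right)}} = \sqrt{3998 + \left(-32\right)^{2}} = \sqrt{3998 + 1024} = \sqrt{5022} = 9 \sqrt{62}$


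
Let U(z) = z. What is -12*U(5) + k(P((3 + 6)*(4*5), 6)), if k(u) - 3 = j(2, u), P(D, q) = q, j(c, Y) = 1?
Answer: -56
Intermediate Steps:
k(u) = 4 (k(u) = 3 + 1 = 4)
-12*U(5) + k(P((3 + 6)*(4*5), 6)) = -12*5 + 4 = -60 + 4 = -56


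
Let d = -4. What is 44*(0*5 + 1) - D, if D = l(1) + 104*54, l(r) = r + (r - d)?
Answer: -5578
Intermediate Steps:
l(r) = 4 + 2*r (l(r) = r + (r - 1*(-4)) = r + (r + 4) = r + (4 + r) = 4 + 2*r)
D = 5622 (D = (4 + 2*1) + 104*54 = (4 + 2) + 5616 = 6 + 5616 = 5622)
44*(0*5 + 1) - D = 44*(0*5 + 1) - 1*5622 = 44*(0 + 1) - 5622 = 44*1 - 5622 = 44 - 5622 = -5578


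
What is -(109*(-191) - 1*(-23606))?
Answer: -2787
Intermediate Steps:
-(109*(-191) - 1*(-23606)) = -(-20819 + 23606) = -1*2787 = -2787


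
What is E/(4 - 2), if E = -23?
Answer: -23/2 ≈ -11.500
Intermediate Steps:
E/(4 - 2) = -23/(4 - 2) = -23/2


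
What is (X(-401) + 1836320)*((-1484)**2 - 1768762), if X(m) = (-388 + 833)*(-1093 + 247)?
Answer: 632836215900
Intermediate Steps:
X(m) = -376470 (X(m) = 445*(-846) = -376470)
(X(-401) + 1836320)*((-1484)**2 - 1768762) = (-376470 + 1836320)*((-1484)**2 - 1768762) = 1459850*(2202256 - 1768762) = 1459850*433494 = 632836215900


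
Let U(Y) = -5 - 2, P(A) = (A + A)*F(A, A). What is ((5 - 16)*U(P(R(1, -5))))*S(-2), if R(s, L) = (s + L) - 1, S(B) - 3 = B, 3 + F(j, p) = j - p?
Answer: 77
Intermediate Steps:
F(j, p) = -3 + j - p (F(j, p) = -3 + (j - p) = -3 + j - p)
S(B) = 3 + B
R(s, L) = -1 + L + s (R(s, L) = (L + s) - 1 = -1 + L + s)
P(A) = -6*A (P(A) = (A + A)*(-3 + A - A) = (2*A)*(-3) = -6*A)
U(Y) = -7
((5 - 16)*U(P(R(1, -5))))*S(-2) = ((5 - 16)*(-7))*(3 - 2) = -11*(-7)*1 = 77*1 = 77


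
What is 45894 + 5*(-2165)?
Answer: 35069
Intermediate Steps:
45894 + 5*(-2165) = 45894 - 10825 = 35069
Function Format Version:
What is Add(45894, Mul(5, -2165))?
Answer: 35069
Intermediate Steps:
Add(45894, Mul(5, -2165)) = Add(45894, -10825) = 35069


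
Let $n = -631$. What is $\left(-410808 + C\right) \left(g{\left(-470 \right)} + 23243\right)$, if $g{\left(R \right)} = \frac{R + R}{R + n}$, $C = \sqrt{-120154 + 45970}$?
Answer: $- \frac{3504395316088}{367} + \frac{51182966 i \sqrt{18546}}{1101} \approx -9.5488 \cdot 10^{9} + 6.3309 \cdot 10^{6} i$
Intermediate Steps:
$C = 2 i \sqrt{18546}$ ($C = \sqrt{-74184} = 2 i \sqrt{18546} \approx 272.37 i$)
$g{\left(R \right)} = \frac{2 R}{-631 + R}$ ($g{\left(R \right)} = \frac{R + R}{R - 631} = \frac{2 R}{-631 + R}$)
$\left(-410808 + C\right) \left(g{\left(-470 \right)} + 23243\right) = \left(-410808 + 2 i \sqrt{18546}\right) \left(2 \left(-470\right) \frac{1}{-631 - 470} + 23243\right) = \left(-410808 + 2 i \sqrt{18546}\right) \left(2 \left(-470\right) \frac{1}{-1101} + 23243\right) = \left(-410808 + 2 i \sqrt{18546}\right) \left(2 \left(-470\right) \left(- \frac{1}{1101}\right) + 23243\right) = \left(-410808 + 2 i \sqrt{18546}\right) \left(\frac{940}{1101} + 23243\right) = \left(-410808 + 2 i \sqrt{18546}\right) \frac{25591483}{1101} = - \frac{3504395316088}{367} + \frac{51182966 i \sqrt{18546}}{1101}$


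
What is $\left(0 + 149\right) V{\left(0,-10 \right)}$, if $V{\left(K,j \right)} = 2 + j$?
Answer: $-1192$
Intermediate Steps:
$\left(0 + 149\right) V{\left(0,-10 \right)} = \left(0 + 149\right) \left(2 - 10\right) = 149 \left(-8\right) = -1192$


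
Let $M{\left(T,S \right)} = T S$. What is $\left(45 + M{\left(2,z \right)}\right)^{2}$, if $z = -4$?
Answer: $1369$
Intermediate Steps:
$M{\left(T,S \right)} = S T$
$\left(45 + M{\left(2,z \right)}\right)^{2} = \left(45 - 8\right)^{2} = 37^{2} = 1369$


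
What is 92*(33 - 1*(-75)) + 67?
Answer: 10003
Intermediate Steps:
92*(33 - 1*(-75)) + 67 = 92*(33 + 75) + 67 = 92*108 + 67 = 9936 + 67 = 10003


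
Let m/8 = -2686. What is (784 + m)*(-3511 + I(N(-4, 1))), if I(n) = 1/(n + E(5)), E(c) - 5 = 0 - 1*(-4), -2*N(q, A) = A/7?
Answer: 9086178144/125 ≈ 7.2689e+7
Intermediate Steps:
N(q, A) = -A/14 (N(q, A) = -A/(2*7) = -A/14)
E(c) = 9 (E(c) = 5 + (0 - 1*(-4)) = 5 + (0 + 4) = 5 + 4 = 9)
I(n) = 1/(9 + n) (I(n) = 1/(n + 9) = 1/(9 + n))
m = -21488 (m = 8*(-2686) = -21488)
(784 + m)*(-3511 + I(N(-4, 1))) = (784 - 21488)*(-3511 + 1/(9 - 1/14*1)) = -20704*(-3511 + 1/(9 - 1/14)) = -20704*(-3511 + 1/(125/14)) = -20704*(-3511 + 14/125) = -20704*(-438861/125) = 9086178144/125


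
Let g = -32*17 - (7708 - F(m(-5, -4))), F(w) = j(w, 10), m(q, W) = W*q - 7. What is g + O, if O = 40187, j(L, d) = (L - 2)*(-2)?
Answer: 31913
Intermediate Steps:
j(L, d) = 4 - 2*L (j(L, d) = (-2 + L)*(-2) = 4 - 2*L)
m(q, W) = -7 + W*q
F(w) = 4 - 2*w
g = -8274 (g = -32*17 - (7708 - (4 - 2*(-7 - 4*(-5)))) = -544 - (7708 - (4 - 2*(-7 + 20))) = -544 - (7708 - (4 - 2*13)) = -544 - (7708 - (4 - 26)) = -544 - (7708 - 1*(-22)) = -544 - (7708 + 22) = -544 - 1*7730 = -544 - 7730 = -8274)
g + O = -8274 + 40187 = 31913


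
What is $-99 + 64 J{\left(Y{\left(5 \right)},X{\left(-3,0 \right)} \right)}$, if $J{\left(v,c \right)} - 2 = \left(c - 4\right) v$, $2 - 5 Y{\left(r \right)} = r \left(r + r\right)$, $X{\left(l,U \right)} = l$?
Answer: $\frac{21649}{5} \approx 4329.8$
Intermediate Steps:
$Y{\left(r \right)} = \frac{2}{5} - \frac{2 r^{2}}{5}$ ($Y{\left(r \right)} = \frac{2}{5} - \frac{r \left(r + r\right)}{5} = \frac{2}{5} - \frac{r 2 r}{5} = \frac{2}{5} - \frac{2 r^{2}}{5}$)
$J{\left(v,c \right)} = 2 + v \left(-4 + c\right)$ ($J{\left(v,c \right)} = 2 + \left(c - 4\right) v = 2 + \left(-4 + c\right) v = 2 + v \left(-4 + c\right)$)
$-99 + 64 J{\left(Y{\left(5 \right)},X{\left(-3,0 \right)} \right)} = -99 + 64 \left(2 - 4 \left(\frac{2}{5} - \frac{2 \cdot 5^{2}}{5}\right) - 3 \left(\frac{2}{5} - \frac{2 \cdot 5^{2}}{5}\right)\right) = -99 + 64 \left(2 - 4 \left(\frac{2}{5} - 10\right) - 3 \left(\frac{2}{5} - 10\right)\right) = -99 + 64 \left(2 - - \frac{192}{5} - - \frac{144}{5}\right) = -99 + 64 \left(2 + \frac{192}{5} + \frac{144}{5}\right) = -99 + 64 \cdot \frac{346}{5} = -99 + \frac{22144}{5} = \frac{21649}{5}$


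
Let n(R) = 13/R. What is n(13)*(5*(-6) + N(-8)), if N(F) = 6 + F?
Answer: -32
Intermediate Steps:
n(13)*(5*(-6) + N(-8)) = (13/13)*(5*(-6) + (6 - 8)) = (13*(1/13))*(-30 - 2) = 1*(-32) = -32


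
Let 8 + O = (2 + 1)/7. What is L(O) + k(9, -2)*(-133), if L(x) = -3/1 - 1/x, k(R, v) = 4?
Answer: -28348/53 ≈ -534.87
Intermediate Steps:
O = -53/7 (O = -8 + (2 + 1)/7 = -8 + 3*(1/7) = -8 + 3/7 = -53/7 ≈ -7.5714)
L(x) = -3 - 1/x (L(x) = -3*1 - 1/x = -3 - 1/x)
L(O) + k(9, -2)*(-133) = (-3 - 1/(-53/7)) + 4*(-133) = (-3 - 1*(-7/53)) - 532 = (-3 + 7/53) - 532 = -152/53 - 532 = -28348/53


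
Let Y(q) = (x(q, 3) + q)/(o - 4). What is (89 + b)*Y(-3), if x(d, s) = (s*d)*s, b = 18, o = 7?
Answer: -1070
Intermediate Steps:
x(d, s) = d*s² (x(d, s) = (d*s)*s = d*s²)
Y(q) = 10*q/3 (Y(q) = (q*3² + q)/(7 - 4) = (q*9 + q)/3 = (9*q + q)*(⅓) = (10*q)*(⅓) = 10*q/3)
(89 + b)*Y(-3) = (89 + 18)*((10/3)*(-3)) = 107*(-10) = -1070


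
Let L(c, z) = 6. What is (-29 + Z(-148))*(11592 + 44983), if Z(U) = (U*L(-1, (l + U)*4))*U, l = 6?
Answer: 7433672125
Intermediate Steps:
Z(U) = 6*U**2 (Z(U) = (U*6)*U = (6*U)*U = 6*U**2)
(-29 + Z(-148))*(11592 + 44983) = (-29 + 6*(-148)**2)*(11592 + 44983) = (-29 + 6*21904)*56575 = (-29 + 131424)*56575 = 131395*56575 = 7433672125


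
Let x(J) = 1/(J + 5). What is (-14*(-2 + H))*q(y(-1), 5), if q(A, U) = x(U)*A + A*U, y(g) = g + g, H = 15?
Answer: 9282/5 ≈ 1856.4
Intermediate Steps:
x(J) = 1/(5 + J)
y(g) = 2*g
q(A, U) = A*U + A/(5 + U) (q(A, U) = A/(5 + U) + A*U = A*U + A/(5 + U))
(-14*(-2 + H))*q(y(-1), 5) = (-14*(-2 + 15))*((2*(-1))*(1 + 5*(5 + 5))/(5 + 5)) = (-14*13)*(-2*(1 + 5*10)/10) = -(-364)*(1 + 50)/10 = -(-364)*51/10 = -182*(-51/5) = 9282/5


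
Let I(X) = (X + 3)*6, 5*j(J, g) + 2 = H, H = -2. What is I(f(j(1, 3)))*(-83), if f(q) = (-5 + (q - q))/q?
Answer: -9213/2 ≈ -4606.5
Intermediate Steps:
j(J, g) = -⅘ (j(J, g) = -⅖ + (⅕)*(-2) = -⅖ - ⅖ = -⅘)
f(q) = -5/q (f(q) = (-5 + 0)/q = -5/q)
I(X) = 18 + 6*X (I(X) = (3 + X)*6 = 18 + 6*X)
I(f(j(1, 3)))*(-83) = (18 + 6*(-5/(-⅘)))*(-83) = (18 + 6*(-5*(-5/4)))*(-83) = (18 + 6*(25/4))*(-83) = (18 + 75/2)*(-83) = (111/2)*(-83) = -9213/2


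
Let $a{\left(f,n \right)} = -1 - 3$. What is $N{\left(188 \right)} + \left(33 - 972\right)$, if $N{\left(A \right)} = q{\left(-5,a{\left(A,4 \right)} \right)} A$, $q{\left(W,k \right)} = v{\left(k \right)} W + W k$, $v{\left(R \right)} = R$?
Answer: $6581$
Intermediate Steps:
$a{\left(f,n \right)} = -4$
$q{\left(W,k \right)} = 2 W k$ ($q{\left(W,k \right)} = k W + W k = W k + W k = 2 W k$)
$N{\left(A \right)} = 40 A$ ($N{\left(A \right)} = 2 \left(-5\right) \left(-4\right) A = 40 A$)
$N{\left(188 \right)} + \left(33 - 972\right) = 40 \cdot 188 + \left(33 - 972\right) = 7520 + \left(33 - 972\right) = 7520 - 939 = 6581$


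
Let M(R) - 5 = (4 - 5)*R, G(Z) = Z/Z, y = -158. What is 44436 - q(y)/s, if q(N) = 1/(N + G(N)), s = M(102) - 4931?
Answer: 35077600655/789396 ≈ 44436.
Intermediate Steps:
G(Z) = 1
M(R) = 5 - R (M(R) = 5 + (4 - 5)*R = 5 - R)
s = -5028 (s = (5 - 1*102) - 4931 = (5 - 102) - 4931 = -97 - 4931 = -5028)
q(N) = 1/(1 + N) (q(N) = 1/(N + 1) = 1/(1 + N))
44436 - q(y)/s = 44436 - 1/((1 - 158)*(-5028)) = 44436 - (-1)/((-157)*5028) = 44436 - (-1)*(-1)/(157*5028) = 44436 - 1*1/789396 = 44436 - 1/789396 = 35077600655/789396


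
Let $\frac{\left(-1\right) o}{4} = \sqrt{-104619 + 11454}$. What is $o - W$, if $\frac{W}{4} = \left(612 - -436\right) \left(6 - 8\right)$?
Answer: $8384 - 4 i \sqrt{93165} \approx 8384.0 - 1220.9 i$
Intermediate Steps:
$W = -8384$ ($W = 4 \left(612 - -436\right) \left(6 - 8\right) = 4 \left(612 + 436\right) \left(6 - 8\right) = 4 \cdot 1048 \left(-2\right) = 4 \left(-2096\right) = -8384$)
$o = - 4 i \sqrt{93165}$ ($o = - 4 \sqrt{-104619 + 11454} = - 4 \sqrt{-93165} = - 4 i \sqrt{93165} \approx - 1220.9 i$)
$o - W = - 4 i \sqrt{93165} - -8384 = - 4 i \sqrt{93165} + 8384 = 8384 - 4 i \sqrt{93165}$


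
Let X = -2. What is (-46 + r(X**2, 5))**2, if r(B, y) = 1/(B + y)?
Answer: 170569/81 ≈ 2105.8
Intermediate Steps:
(-46 + r(X**2, 5))**2 = (-46 + 1/((-2)**2 + 5))**2 = (-46 + 1/(4 + 5))**2 = (-46 + 1/9)**2 = (-413/9)**2 = 170569/81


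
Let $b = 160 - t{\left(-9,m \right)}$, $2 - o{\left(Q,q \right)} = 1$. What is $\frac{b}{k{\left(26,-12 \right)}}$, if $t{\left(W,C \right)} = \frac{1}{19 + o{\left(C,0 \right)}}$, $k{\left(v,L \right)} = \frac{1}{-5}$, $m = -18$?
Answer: $- \frac{3199}{4} \approx -799.75$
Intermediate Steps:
$o{\left(Q,q \right)} = 1$ ($o{\left(Q,q \right)} = 2 - 1 = 1$)
$k{\left(v,L \right)} = - \frac{1}{5}$
$t{\left(W,C \right)} = \frac{1}{20}$ ($t{\left(W,C \right)} = \frac{1}{19 + 1} = \frac{1}{20}$)
$b = \frac{3199}{20}$ ($b = 160 - \frac{1}{20} = \frac{3199}{20} \approx 159.95$)
$\frac{b}{k{\left(26,-12 \right)}} = \frac{3199}{20 \left(- \frac{1}{5}\right)} = \frac{3199}{20} \left(-5\right) = - \frac{3199}{4}$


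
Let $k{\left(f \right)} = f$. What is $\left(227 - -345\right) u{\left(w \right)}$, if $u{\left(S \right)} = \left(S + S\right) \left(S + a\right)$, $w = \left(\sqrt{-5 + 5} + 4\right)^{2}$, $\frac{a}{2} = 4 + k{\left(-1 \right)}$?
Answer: $402688$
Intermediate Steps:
$a = 6$ ($a = 2 \left(4 - 1\right) = 2 \cdot 3 = 6$)
$w = 16$ ($w = \left(\sqrt{0} + 4\right)^{2} = \left(0 + 4\right)^{2} = 4^{2} = 16$)
$u{\left(S \right)} = 2 S \left(6 + S\right)$ ($u{\left(S \right)} = \left(S + S\right) \left(S + 6\right) = 2 S \left(6 + S\right)$)
$\left(227 - -345\right) u{\left(w \right)} = \left(227 - -345\right) 2 \cdot 16 \left(6 + 16\right) = \left(227 + 345\right) 2 \cdot 16 \cdot 22 = 572 \cdot 704 = 402688$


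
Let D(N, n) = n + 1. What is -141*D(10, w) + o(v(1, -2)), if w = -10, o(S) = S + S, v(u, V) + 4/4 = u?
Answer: 1269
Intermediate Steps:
v(u, V) = -1 + u
o(S) = 2*S
D(N, n) = 1 + n
-141*D(10, w) + o(v(1, -2)) = -141*(1 - 10) + 2*(-1 + 1) = -141*(-9) + 2*0 = 1269 + 0 = 1269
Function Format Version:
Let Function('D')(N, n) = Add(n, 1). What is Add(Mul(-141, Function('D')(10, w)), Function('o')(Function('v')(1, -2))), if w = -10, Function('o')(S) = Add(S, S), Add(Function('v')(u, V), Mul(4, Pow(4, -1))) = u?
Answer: 1269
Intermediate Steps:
Function('v')(u, V) = Add(-1, u)
Function('o')(S) = Mul(2, S)
Function('D')(N, n) = Add(1, n)
Add(Mul(-141, Function('D')(10, w)), Function('o')(Function('v')(1, -2))) = Add(Mul(-141, Add(1, -10)), Mul(2, Add(-1, 1))) = Add(Mul(-141, -9), Mul(2, 0)) = Add(1269, 0) = 1269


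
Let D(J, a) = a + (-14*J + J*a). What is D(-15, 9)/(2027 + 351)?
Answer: 42/1189 ≈ 0.035324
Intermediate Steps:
D(J, a) = a - 14*J + J*a
D(-15, 9)/(2027 + 351) = (9 - 14*(-15) - 15*9)/(2027 + 351) = (9 + 210 - 135)/2378 = 84*(1/2378) = 42/1189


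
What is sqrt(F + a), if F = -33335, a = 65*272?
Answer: I*sqrt(15655) ≈ 125.12*I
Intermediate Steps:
a = 17680
sqrt(F + a) = sqrt(-33335 + 17680) = sqrt(-15655) = I*sqrt(15655)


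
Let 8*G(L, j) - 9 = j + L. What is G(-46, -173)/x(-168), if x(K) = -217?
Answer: 15/124 ≈ 0.12097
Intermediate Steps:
G(L, j) = 9/8 + L/8 + j/8 (G(L, j) = 9/8 + (j + L)/8 = 9/8 + (L + j)/8 = 9/8 + (L/8 + j/8) = 9/8 + L/8 + j/8)
G(-46, -173)/x(-168) = (9/8 + (⅛)*(-46) + (⅛)*(-173))/(-217) = (9/8 - 23/4 - 173/8)*(-1/217) = -105/4*(-1/217) = 15/124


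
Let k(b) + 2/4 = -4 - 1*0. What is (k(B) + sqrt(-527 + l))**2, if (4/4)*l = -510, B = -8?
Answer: (9 - 2*I*sqrt(1037))**2/4 ≈ -1016.8 - 289.82*I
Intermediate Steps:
k(b) = -9/2 (k(b) = -1/2 + (-4 - 1*0) = -1/2 + (-4 + 0) = -1/2 - 4 = -9/2)
l = -510
(k(B) + sqrt(-527 + l))**2 = (-9/2 + sqrt(-527 - 510))**2 = (-9/2 + sqrt(-1037))**2 = (-9/2 + I*sqrt(1037))**2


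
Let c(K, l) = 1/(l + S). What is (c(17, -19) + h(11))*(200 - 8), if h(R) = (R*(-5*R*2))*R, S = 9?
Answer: -12777696/5 ≈ -2.5555e+6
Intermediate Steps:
c(K, l) = 1/(9 + l) (c(K, l) = 1/(l + 9) = 1/(9 + l))
h(R) = -10*R**3 (h(R) = (R*(-10*R))*R = (-10*R**2)*R = -10*R**3)
(c(17, -19) + h(11))*(200 - 8) = (1/(9 - 19) - 10*11**3)*(200 - 8) = (1/(-10) - 10*1331)*192 = (-1/10 - 13310)*192 = -133101/10*192 = -12777696/5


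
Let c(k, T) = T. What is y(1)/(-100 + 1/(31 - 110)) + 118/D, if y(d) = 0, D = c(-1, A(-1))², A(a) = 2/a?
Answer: 59/2 ≈ 29.500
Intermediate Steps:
D = 4 (D = (2/(-1))² = (2*(-1))² = (-2)² = 4)
y(1)/(-100 + 1/(31 - 110)) + 118/D = 0/(-100 + 1/(31 - 110)) + 118/4 = 0/(-100 + 1/(-79)) + 118*(¼) = 0/(-100 - 1/79) + 59/2 = 0/(-7901/79) + 59/2 = 0*(-79/7901) + 59/2 = 0 + 59/2 = 59/2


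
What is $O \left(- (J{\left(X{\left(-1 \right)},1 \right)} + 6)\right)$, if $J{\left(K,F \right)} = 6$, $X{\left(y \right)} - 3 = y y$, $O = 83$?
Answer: $-996$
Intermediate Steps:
$X{\left(y \right)} = 3 + y^{2}$ ($X{\left(y \right)} = 3 + y y = 3 + y^{2}$)
$O \left(- (J{\left(X{\left(-1 \right)},1 \right)} + 6)\right) = 83 \left(- (6 + 6)\right) = 83 \left(\left(-1\right) 12\right) = 83 \left(-12\right) = -996$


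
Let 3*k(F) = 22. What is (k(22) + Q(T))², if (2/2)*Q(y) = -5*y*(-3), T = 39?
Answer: 3157729/9 ≈ 3.5086e+5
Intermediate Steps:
k(F) = 22/3 (k(F) = (⅓)*22 = 22/3)
Q(y) = 15*y (Q(y) = -5*y*(-3) = 15*y)
(k(22) + Q(T))² = (22/3 + 15*39)² = (22/3 + 585)² = (1777/3)² = 3157729/9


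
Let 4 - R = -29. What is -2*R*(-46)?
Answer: 3036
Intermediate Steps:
R = 33 (R = 4 - 1*(-29) = 4 + 29 = 33)
-2*R*(-46) = -2*33*(-46) = -66*(-46) = 3036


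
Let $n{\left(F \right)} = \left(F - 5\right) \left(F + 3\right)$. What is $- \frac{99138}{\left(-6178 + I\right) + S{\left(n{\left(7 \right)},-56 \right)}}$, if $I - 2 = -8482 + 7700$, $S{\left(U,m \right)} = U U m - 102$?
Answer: $\frac{16523}{4910} \approx 3.3652$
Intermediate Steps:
$n{\left(F \right)} = \left(-5 + F\right) \left(3 + F\right)$
$S{\left(U,m \right)} = -102 + m U^{2}$ ($S{\left(U,m \right)} = U^{2} m - 102 = m U^{2} - 102 = -102 + m U^{2}$)
$I = -780$ ($I = 2 + \left(-8482 + 7700\right) = 2 - 782 = -780$)
$- \frac{99138}{\left(-6178 + I\right) + S{\left(n{\left(7 \right)},-56 \right)}} = - \frac{99138}{\left(-6178 - 780\right) - \left(102 + 56 \left(-15 + 7^{2} - 14\right)^{2}\right)} = - \frac{99138}{-6958 - \left(102 + 56 \left(-15 + 49 - 14\right)^{2}\right)} = - \frac{99138}{-6958 - \left(102 + 56 \cdot 20^{2}\right)} = - \frac{99138}{-6958 - 22502} = - \frac{99138}{-29460} = \left(-99138\right) \left(- \frac{1}{29460}\right) = \frac{16523}{4910}$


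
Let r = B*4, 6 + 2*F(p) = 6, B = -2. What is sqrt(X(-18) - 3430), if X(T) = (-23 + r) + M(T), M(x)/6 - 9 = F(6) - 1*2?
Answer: I*sqrt(3419) ≈ 58.472*I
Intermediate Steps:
F(p) = 0 (F(p) = -3 + (1/2)*6 = -3 + 3 = 0)
M(x) = 42 (M(x) = 54 + 6*(0 - 1*2) = 54 + 6*(0 - 2) = 54 + 6*(-2) = 54 - 12 = 42)
r = -8 (r = -2*4 = -8)
X(T) = 11 (X(T) = (-23 - 8) + 42 = -31 + 42 = 11)
sqrt(X(-18) - 3430) = sqrt(11 - 3430) = sqrt(-3419) = I*sqrt(3419)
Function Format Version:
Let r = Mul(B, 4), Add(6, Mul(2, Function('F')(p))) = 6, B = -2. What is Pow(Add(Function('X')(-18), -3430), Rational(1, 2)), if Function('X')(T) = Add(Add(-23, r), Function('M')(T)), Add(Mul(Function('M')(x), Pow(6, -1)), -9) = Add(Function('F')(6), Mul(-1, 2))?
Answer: Mul(I, Pow(3419, Rational(1, 2))) ≈ Mul(58.472, I)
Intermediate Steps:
Function('F')(p) = 0 (Function('F')(p) = Add(-3, Mul(Rational(1, 2), 6)) = Add(-3, 3) = 0)
Function('M')(x) = 42 (Function('M')(x) = Add(54, Mul(6, Add(0, Mul(-1, 2)))) = Add(54, Mul(6, Add(0, -2))) = Add(54, Mul(6, -2)) = Add(54, -12) = 42)
r = -8 (r = Mul(-2, 4) = -8)
Function('X')(T) = 11 (Function('X')(T) = Add(Add(-23, -8), 42) = Add(-31, 42) = 11)
Pow(Add(Function('X')(-18), -3430), Rational(1, 2)) = Pow(Add(11, -3430), Rational(1, 2)) = Pow(-3419, Rational(1, 2)) = Mul(I, Pow(3419, Rational(1, 2)))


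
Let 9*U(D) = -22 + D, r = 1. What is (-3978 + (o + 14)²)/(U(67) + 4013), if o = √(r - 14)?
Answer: -3795/4018 + 2*I*√13/287 ≈ -0.9445 + 0.025126*I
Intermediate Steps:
U(D) = -22/9 + D/9 (U(D) = (-22 + D)/9 = -22/9 + D/9)
o = I*√13 (o = √(1 - 14) = √(-13) = I*√13 ≈ 3.6056*I)
(-3978 + (o + 14)²)/(U(67) + 4013) = (-3978 + (I*√13 + 14)²)/((-22/9 + (⅑)*67) + 4013) = (-3978 + (14 + I*√13)²)/((-22/9 + 67/9) + 4013) = (-3978 + (14 + I*√13)²)/(5 + 4013) = (-3978 + (14 + I*√13)²)/4018 = (-3978 + (14 + I*√13)²)*(1/4018) = -1989/2009 + (14 + I*√13)²/4018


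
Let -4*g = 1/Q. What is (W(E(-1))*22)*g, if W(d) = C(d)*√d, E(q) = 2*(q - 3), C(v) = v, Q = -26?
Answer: -44*I*√2/13 ≈ -4.7866*I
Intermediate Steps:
E(q) = -6 + 2*q (E(q) = 2*(-3 + q) = -6 + 2*q)
W(d) = d^(3/2) (W(d) = d*√d = d^(3/2))
g = 1/104 (g = -¼/(-26) = -¼*(-1/26) = 1/104 ≈ 0.0096154)
(W(E(-1))*22)*g = ((-6 + 2*(-1))^(3/2)*22)*(1/104) = ((-6 - 2)^(3/2)*22)*(1/104) = ((-8)^(3/2)*22)*(1/104) = (-16*I*√2*22)*(1/104) = -352*I*√2*(1/104) = -44*I*√2/13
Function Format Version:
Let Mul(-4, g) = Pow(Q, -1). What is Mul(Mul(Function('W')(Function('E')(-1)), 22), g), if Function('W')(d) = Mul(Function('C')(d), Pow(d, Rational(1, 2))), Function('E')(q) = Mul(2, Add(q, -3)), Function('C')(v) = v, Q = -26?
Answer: Mul(Rational(-44, 13), I, Pow(2, Rational(1, 2))) ≈ Mul(-4.7866, I)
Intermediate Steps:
Function('E')(q) = Add(-6, Mul(2, q)) (Function('E')(q) = Mul(2, Add(-3, q)) = Add(-6, Mul(2, q)))
Function('W')(d) = Pow(d, Rational(3, 2)) (Function('W')(d) = Mul(d, Pow(d, Rational(1, 2))) = Pow(d, Rational(3, 2)))
g = Rational(1, 104) (g = Mul(Rational(-1, 4), Pow(-26, -1)) = Mul(Rational(-1, 4), Rational(-1, 26)) = Rational(1, 104) ≈ 0.0096154)
Mul(Mul(Function('W')(Function('E')(-1)), 22), g) = Mul(Mul(Pow(Add(-6, Mul(2, -1)), Rational(3, 2)), 22), Rational(1, 104)) = Mul(Mul(Pow(Add(-6, -2), Rational(3, 2)), 22), Rational(1, 104)) = Mul(Mul(Pow(-8, Rational(3, 2)), 22), Rational(1, 104)) = Mul(Mul(Mul(-16, I, Pow(2, Rational(1, 2))), 22), Rational(1, 104)) = Mul(Mul(-352, I, Pow(2, Rational(1, 2))), Rational(1, 104)) = Mul(Rational(-44, 13), I, Pow(2, Rational(1, 2)))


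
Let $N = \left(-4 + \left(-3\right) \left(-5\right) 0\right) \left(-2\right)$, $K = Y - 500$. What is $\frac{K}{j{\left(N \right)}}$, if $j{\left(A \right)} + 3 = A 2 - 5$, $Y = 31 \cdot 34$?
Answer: $\frac{277}{4} \approx 69.25$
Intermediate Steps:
$Y = 1054$
$K = 554$ ($K = 1054 - 500 = 554$)
$N = 8$ ($N = \left(-4 + 15 \cdot 0\right) \left(-2\right) = \left(-4 + 0\right) \left(-2\right) = \left(-4\right) \left(-2\right) = 8$)
$j{\left(A \right)} = -8 + 2 A$ ($j{\left(A \right)} = -3 + \left(A 2 - 5\right) = -3 + \left(2 A - 5\right) = -3 + \left(-5 + 2 A\right) = -8 + 2 A$)
$\frac{K}{j{\left(N \right)}} = \frac{554}{-8 + 2 \cdot 8} = \frac{554}{-8 + 16} = \frac{554}{8} = 554 \cdot \frac{1}{8} = \frac{277}{4}$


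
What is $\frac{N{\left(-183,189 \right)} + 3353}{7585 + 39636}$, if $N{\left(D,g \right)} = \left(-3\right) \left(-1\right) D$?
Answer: $\frac{2804}{47221} \approx 0.05938$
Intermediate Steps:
$N{\left(D,g \right)} = 3 D$
$\frac{N{\left(-183,189 \right)} + 3353}{7585 + 39636} = \frac{3 \left(-183\right) + 3353}{7585 + 39636} = \frac{-549 + 3353}{47221} = 2804 \cdot \frac{1}{47221} = \frac{2804}{47221}$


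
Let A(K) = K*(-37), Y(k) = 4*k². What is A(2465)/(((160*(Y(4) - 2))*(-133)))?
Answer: 18241/263872 ≈ 0.069128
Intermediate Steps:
A(K) = -37*K
A(2465)/(((160*(Y(4) - 2))*(-133))) = (-37*2465)/(((160*(4*4² - 2))*(-133))) = -91205*(-1/(21280*(4*16 - 2))) = -91205*(-1/(21280*(64 - 2))) = -91205/((160*62)*(-133)) = -91205/(9920*(-133)) = -91205/(-1319360) = -91205*(-1/1319360) = 18241/263872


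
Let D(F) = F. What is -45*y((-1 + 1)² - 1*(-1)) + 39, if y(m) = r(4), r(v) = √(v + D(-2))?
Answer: 39 - 45*√2 ≈ -24.640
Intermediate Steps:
r(v) = √(-2 + v) (r(v) = √(v - 2) = √(-2 + v))
y(m) = √2 (y(m) = √(-2 + 4) = √2)
-45*y((-1 + 1)² - 1*(-1)) + 39 = -45*√2 + 39 = 39 - 45*√2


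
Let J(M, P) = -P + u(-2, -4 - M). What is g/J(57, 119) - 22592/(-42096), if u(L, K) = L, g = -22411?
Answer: 59134193/318351 ≈ 185.75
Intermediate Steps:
J(M, P) = -2 - P (J(M, P) = -P - 2 = -2 - P)
g/J(57, 119) - 22592/(-42096) = -22411/(-2 - 1*119) - 22592/(-42096) = -22411/(-2 - 119) - 22592*(-1/42096) = -22411/(-121) + 1412/2631 = -22411*(-1/121) + 1412/2631 = 22411/121 + 1412/2631 = 59134193/318351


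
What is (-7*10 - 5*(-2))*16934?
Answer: -1016040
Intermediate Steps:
(-7*10 - 5*(-2))*16934 = (-70 + 10)*16934 = -60*16934 = -1016040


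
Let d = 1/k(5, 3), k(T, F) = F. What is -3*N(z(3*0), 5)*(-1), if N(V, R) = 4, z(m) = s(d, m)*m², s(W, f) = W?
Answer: 12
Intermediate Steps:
d = ⅓ (d = 1/3 = 1*(⅓) = ⅓ ≈ 0.33333)
z(m) = m²/3
-3*N(z(3*0), 5)*(-1) = -3*4*(-1) = -12*(-1) = 12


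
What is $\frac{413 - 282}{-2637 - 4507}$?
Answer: $- \frac{131}{7144} \approx -0.018337$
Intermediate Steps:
$\frac{413 - 282}{-2637 - 4507} = \frac{131}{-7144} = 131 \left(- \frac{1}{7144}\right) = - \frac{131}{7144}$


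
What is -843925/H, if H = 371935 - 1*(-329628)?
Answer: -843925/701563 ≈ -1.2029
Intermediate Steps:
H = 701563 (H = 371935 + 329628 = 701563)
-843925/H = -843925/701563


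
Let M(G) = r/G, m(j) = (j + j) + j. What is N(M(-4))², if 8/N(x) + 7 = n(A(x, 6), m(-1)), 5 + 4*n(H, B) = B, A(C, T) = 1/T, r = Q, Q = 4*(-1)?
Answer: 64/81 ≈ 0.79012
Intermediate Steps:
Q = -4
r = -4
m(j) = 3*j (m(j) = 2*j + j = 3*j)
n(H, B) = -5/4 + B/4
M(G) = -4/G
N(x) = -8/9 (N(x) = 8/(-7 + (-5/4 + (3*(-1))/4)) = 8/(-7 + (-5/4 + (¼)*(-3))) = 8/(-7 + (-5/4 - ¾)) = 8/(-7 - 2) = 8/(-9) = 8*(-⅑) = -8/9)
N(M(-4))² = (-8/9)² = 64/81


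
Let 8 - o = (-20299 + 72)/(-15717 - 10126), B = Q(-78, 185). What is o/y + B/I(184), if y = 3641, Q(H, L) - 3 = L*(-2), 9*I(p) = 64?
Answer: -310781743901/6022039232 ≈ -51.607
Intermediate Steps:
I(p) = 64/9 (I(p) = (⅑)*64 = 64/9)
Q(H, L) = 3 - 2*L (Q(H, L) = 3 + L*(-2) = 3 - 2*L)
B = -367 (B = 3 - 2*185 = 3 - 370 = -367)
o = 186517/25843 (o = 8 - (-20299 + 72)/(-15717 - 10126) = 8 - (-20227)/(-25843) = 8 - (-20227)*(-1)/25843 = 8 - 1*20227/25843 = 8 - 20227/25843 = 186517/25843 ≈ 7.2173)
o/y + B/I(184) = (186517/25843)/3641 - 367/64/9 = (186517/25843)*(1/3641) - 367*9/64 = 186517/94094363 - 3303/64 = -310781743901/6022039232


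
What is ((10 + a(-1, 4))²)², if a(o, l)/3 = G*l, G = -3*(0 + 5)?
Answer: 835210000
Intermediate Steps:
G = -15 (G = -3*5 = -15)
a(o, l) = -45*l (a(o, l) = 3*(-15*l) = -45*l)
((10 + a(-1, 4))²)² = ((10 - 45*4)²)² = ((10 - 180)²)² = ((-170)²)² = 28900² = 835210000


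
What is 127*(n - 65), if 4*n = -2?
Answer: -16637/2 ≈ -8318.5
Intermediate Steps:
n = -1/2 (n = (1/4)*(-2) = -1/2 ≈ -0.50000)
127*(n - 65) = 127*(-1/2 - 65) = 127*(-131/2) = -16637/2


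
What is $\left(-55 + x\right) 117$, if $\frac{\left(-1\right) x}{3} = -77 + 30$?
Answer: $10062$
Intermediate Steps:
$x = 141$ ($x = - 3 \left(-77 + 30\right) = \left(-3\right) \left(-47\right) = 141$)
$\left(-55 + x\right) 117 = \left(-55 + 141\right) 117 = 86 \cdot 117 = 10062$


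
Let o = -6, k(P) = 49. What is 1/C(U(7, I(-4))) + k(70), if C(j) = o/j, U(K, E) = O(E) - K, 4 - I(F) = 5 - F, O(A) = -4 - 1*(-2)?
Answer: 101/2 ≈ 50.500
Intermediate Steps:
O(A) = -2 (O(A) = -4 + 2 = -2)
I(F) = -1 + F (I(F) = 4 - (5 - F) = 4 + (-5 + F) = -1 + F)
U(K, E) = -2 - K
C(j) = -6/j
1/C(U(7, I(-4))) + k(70) = 1/(-6/(-2 - 1*7)) + 49 = 1/(-6/(-2 - 7)) + 49 = 1/(-6/(-9)) + 49 = 1/(-6*(-1/9)) + 49 = 1/(2/3) + 49 = 3/2 + 49 = 101/2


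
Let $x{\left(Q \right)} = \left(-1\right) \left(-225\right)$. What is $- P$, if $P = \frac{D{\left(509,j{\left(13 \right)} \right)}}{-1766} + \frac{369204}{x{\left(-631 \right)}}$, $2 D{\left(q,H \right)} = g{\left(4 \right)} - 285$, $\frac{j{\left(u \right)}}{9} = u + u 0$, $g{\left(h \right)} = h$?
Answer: $- \frac{434697251}{264900} \approx -1641.0$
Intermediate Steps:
$x{\left(Q \right)} = 225$
$j{\left(u \right)} = 9 u$ ($j{\left(u \right)} = 9 \left(u + u 0\right) = 9 \left(u + 0\right) = 9 u$)
$D{\left(q,H \right)} = - \frac{281}{2}$ ($D{\left(q,H \right)} = \frac{4 - 285}{2} = \frac{1}{2} \left(-281\right) = - \frac{281}{2}$)
$P = \frac{434697251}{264900}$ ($P = - \frac{281}{2 \left(-1766\right)} + \frac{369204}{225} = \left(- \frac{281}{2}\right) \left(- \frac{1}{1766}\right) + 369204 \cdot \frac{1}{225} = \frac{281}{3532} + \frac{123068}{75} = \frac{434697251}{264900} \approx 1641.0$)
$- P = \left(-1\right) \frac{434697251}{264900} = - \frac{434697251}{264900}$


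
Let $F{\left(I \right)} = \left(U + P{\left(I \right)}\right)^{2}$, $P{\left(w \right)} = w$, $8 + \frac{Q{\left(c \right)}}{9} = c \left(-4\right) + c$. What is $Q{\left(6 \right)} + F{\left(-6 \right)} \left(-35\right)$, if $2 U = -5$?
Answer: $- \frac{11051}{4} \approx -2762.8$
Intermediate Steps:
$U = - \frac{5}{2}$ ($U = \frac{1}{2} \left(-5\right) = - \frac{5}{2} \approx -2.5$)
$Q{\left(c \right)} = -72 - 27 c$ ($Q{\left(c \right)} = -72 + 9 \left(c \left(-4\right) + c\right) = -72 + 9 \left(- 4 c + c\right) = -72 + 9 \left(- 3 c\right) = -72 - 27 c$)
$F{\left(I \right)} = \left(- \frac{5}{2} + I\right)^{2}$
$Q{\left(6 \right)} + F{\left(-6 \right)} \left(-35\right) = \left(-72 - 162\right) + \frac{\left(-5 + 2 \left(-6\right)\right)^{2}}{4} \left(-35\right) = \left(-72 - 162\right) + \frac{\left(-5 - 12\right)^{2}}{4} \left(-35\right) = -234 + \frac{\left(-17\right)^{2}}{4} \left(-35\right) = -234 + \frac{1}{4} \cdot 289 \left(-35\right) = -234 + \frac{289}{4} \left(-35\right) = -234 - \frac{10115}{4} = - \frac{11051}{4}$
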